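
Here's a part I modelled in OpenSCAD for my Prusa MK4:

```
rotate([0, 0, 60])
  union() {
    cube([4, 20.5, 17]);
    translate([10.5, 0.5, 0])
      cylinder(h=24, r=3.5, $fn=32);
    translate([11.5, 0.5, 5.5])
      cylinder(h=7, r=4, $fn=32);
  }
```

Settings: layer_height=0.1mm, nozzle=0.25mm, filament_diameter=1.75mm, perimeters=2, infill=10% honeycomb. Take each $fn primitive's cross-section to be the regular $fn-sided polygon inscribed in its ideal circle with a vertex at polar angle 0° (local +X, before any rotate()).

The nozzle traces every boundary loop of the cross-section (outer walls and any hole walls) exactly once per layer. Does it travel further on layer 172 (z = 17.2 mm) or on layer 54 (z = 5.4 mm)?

layer 54 (z = 5.4 mm)

Layer 172 (z = 17.2): the cube does not reach this height (z outside [0, 17]); the r=3.5 cylinder at (10.5, 0.5) contributes a regular 32-gon of circumradius 3.5 (perimeter = 2·32·3.500·sin(180°/32) = 21.96 mm); the cylinder at (11.5, 0.5) is not intersected at this z (z outside [5.5, 12.5]); Taking the union: only the r=3.5 cylinder at (10.5, 0.5) is present, so the union is just that shape — boundary = 21.96 mm; (rotated 60° about Z; rotation is an isometry so areas/perimeters/island counts are preserved). So its perimeter = 21.96 mm. Layer 54 (z = 5.4): the cube is present — its section is the full 4×20.5 rectangle (perimeter 49.00 mm); the cylinder at (10.5, 0.5): section is a regular 32-gon, circumradius r=3.5 (perimeter = 2·32·3.500·sin(180°/32) = 21.96 mm); the cylinder at (11.5, 0.5) is absent (z outside [5.5, 12.5]); Combining (union): the 2 present regions are separate (no shared area or edge), so areas and boundary lengths simply add and each stays a separate island — boundary = 70.96 mm; (whole slice rotated 60° about Z — lengths, areas and connectivity unchanged). So its perimeter = 70.96 mm. Layer 54 is larger (70.96 vs 21.96 mm).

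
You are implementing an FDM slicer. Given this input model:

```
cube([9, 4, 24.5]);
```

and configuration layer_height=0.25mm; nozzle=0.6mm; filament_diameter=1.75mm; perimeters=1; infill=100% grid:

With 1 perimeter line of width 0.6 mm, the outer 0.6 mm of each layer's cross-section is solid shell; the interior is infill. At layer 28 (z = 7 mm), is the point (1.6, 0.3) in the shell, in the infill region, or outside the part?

At z = 7 mm: the cube is present — its section is the full 9×4 rectangle. Overall, the cross-section is a single solid region. The nearest boundary edge runs (0.00, 0.00)→(9.00, 0.00); distance from the point to it = 0.30 mm. The point is inside the cross-section, 0.30 mm from the nearest boundary — within the 0.6 mm shell band (1 × 0.6).

shell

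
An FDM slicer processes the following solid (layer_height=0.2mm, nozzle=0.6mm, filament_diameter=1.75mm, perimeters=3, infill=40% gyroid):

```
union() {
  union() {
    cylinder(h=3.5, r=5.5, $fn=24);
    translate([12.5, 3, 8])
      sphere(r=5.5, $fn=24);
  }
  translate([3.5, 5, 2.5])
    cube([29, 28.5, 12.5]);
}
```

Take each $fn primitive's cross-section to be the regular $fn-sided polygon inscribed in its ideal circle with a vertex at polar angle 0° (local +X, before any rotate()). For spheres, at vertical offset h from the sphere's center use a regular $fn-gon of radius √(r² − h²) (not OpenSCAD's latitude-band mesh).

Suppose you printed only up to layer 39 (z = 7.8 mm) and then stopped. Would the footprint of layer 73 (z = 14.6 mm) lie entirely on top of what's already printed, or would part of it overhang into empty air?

entirely on top

Compare the two slices. At z = 7.8: the cylinder does not reach this height (z outside [0, 3.5]); the r=5.5 sphere at (12.5, 3) contributes a regular 24-gon of circumradius √(5.5²−0.2²) = 5.496 (area = (24/2)·5.496²·sin(360°/24) = 93.83 mm²); Taking the union: only the r=5.5 sphere at (12.5, 3) is present, so the union is just that shape — area = 93.83 mm²; the cube at (3.5, 5) is present — its section is the full 29×28.5 rectangle (area 826.50 mm²); Taking the union: the regions partially overlap — summed areas 920.33 mm² minus the doubly-counted overlap 25.55 mm² gives 894.78 mm² — area = 894.78 mm². At z = 14.6: the cylinder is not intersected at this z (z outside [0, 3.5]); the sphere at (12.5, 3) is absent (|z−center|=6.600 > r=5.5); Taking the union: nothing is present at this height; the cube at (3.5, 5) is present — its section is the full 29×28.5 rectangle (area 826.50 mm²); Combining (union): only the 29×28.5 cube at (3.5, 5) is present, so the union is just that shape — area = 826.50 mm². Checking containment: the cross-section at z = 14.6 is a subset of the cross-section at z = 7.8.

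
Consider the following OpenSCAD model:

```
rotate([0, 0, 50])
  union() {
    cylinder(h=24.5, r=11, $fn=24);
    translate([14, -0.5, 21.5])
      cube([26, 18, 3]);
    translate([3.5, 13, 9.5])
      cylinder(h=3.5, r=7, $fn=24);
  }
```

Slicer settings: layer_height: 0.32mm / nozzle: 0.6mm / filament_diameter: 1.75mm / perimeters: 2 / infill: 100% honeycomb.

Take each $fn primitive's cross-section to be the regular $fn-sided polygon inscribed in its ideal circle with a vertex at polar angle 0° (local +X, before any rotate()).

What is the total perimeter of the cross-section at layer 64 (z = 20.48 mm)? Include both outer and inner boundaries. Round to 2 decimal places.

68.92 mm

At z = 20.48 mm: the r=11 cylinder contributes a regular 24-gon of circumradius 11 (perimeter = 2·24·11.000·sin(180°/24) = 68.92 mm); the cube at (14, -0.5) is absent (z outside [21.5, 24.5]); the cylinder at (3.5, 13) is not intersected at this z (z outside [9.5, 13]); Combining (union): only the r=11 cylinder is present, so the union is just that shape — boundary = 68.92 mm; (whole slice rotated 50° about Z — lengths, areas and connectivity unchanged). Overall, the cross-section is a single solid region. Total boundary length (outer) = 68.92 mm.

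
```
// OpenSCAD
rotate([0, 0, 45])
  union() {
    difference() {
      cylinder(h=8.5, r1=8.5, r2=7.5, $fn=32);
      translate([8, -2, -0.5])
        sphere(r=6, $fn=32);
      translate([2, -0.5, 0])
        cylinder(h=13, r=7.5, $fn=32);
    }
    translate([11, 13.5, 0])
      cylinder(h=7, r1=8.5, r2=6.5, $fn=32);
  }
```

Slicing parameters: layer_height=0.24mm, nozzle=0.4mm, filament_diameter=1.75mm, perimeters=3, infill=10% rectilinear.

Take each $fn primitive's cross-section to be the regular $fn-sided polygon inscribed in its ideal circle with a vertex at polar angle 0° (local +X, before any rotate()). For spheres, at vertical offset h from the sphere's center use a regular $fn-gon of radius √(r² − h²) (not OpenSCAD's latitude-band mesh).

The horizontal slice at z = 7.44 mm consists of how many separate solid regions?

At z = 7.44 mm: the cone (r1=8.5→r2=7.5) has section circumradius 7.625 here — a regular 32-gon; the sphere at (8, -2) is not intersected at this z (|z−center|=7.940 > r=6); the r=7.5 cylinder at (2, -0.5) gives a regular 32-gon of circumradius 7.5 (constant along its height); Taking the first minus the rest: starting from the cone, the r=7.5 cylinder at (2, -0.5) partially overlaps it — only the 147.48 mm² overlap (of its 175.58 mm²) is removed, clipping the outline — 1 connected region; the cone at (11, 13.5) does not reach this height (z outside [0, 7]); Combining (union): only that combined region is present, so the union is just that shape — 1 connected region; (rotated 45° about Z; rotation is an isometry so areas/perimeters/island counts are preserved). The result has 1 disconnected region.

1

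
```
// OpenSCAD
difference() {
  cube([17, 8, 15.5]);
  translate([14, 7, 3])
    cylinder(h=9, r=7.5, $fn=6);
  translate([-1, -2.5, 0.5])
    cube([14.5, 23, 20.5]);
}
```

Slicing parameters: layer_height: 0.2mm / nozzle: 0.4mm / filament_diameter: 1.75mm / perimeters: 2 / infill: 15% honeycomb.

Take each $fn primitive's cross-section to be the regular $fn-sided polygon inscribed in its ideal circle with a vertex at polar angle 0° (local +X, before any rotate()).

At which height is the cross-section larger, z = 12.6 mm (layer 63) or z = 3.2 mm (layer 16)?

layer 63 (z = 12.6 mm)

Layer 63 (z = 12.6): the cube (footprint 17×8) is included at this height (area 136.00 mm²); the cylinder at (14, 7) does not reach this height (z outside [3, 12]); the 14.5×23 cube at (-1, -2.5) contributes its full rectangle (area 333.50 mm²); After the difference (first − rest): starting from the 17×8 cube (136.00 mm²), the 14.5×23 cube at (-1, -2.5) partially overlaps it — only the 108.00 mm² overlap (of its 333.50 mm²) is removed, clipping the outline — area = 28.00 mm². So its area = 28.00 mm². Layer 16 (z = 3.2): the cube (footprint 17×8) is included at this height (area 136.00 mm²); the r=7.5 cylinder at (14, 7) gives a regular 6-gon of circumradius 7.5 (constant along its height) (area = (6/2)·7.500²·sin(360°/6) = 146.14 mm²); the cube at (-1, -2.5) (footprint 14.5×23) is included at this height (area 333.50 mm²); Taking the first minus the rest: starting from the 17×8 cube (136.00 mm²), the r=7.5 cylinder at (14, 7) partially overlaps it — only the 66.23 mm² overlap (of its 146.14 mm²) is removed, clipping the outline; the 14.5×23 cube at (-1, -2.5) partially overlaps it — only the 68.00 mm² overlap (of its 333.50 mm²) is removed, clipping the outline — area = 1.77 mm². So its area = 1.77 mm². Layer 63 is larger (28.00 vs 1.77 mm²).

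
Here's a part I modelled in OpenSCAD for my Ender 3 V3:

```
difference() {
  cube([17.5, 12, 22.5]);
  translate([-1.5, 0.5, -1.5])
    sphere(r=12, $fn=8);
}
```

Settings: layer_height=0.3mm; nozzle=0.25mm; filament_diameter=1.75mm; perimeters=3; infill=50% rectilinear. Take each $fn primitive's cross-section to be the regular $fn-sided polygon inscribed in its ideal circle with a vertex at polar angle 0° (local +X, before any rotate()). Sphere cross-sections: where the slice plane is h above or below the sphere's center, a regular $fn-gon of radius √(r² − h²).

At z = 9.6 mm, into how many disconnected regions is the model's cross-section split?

At z = 9.6 mm: the cube is present — its section is the full 17.5×12 rectangle; the sphere at (-1.5, 0.5): section is a regular 8-gon, circumradius = √(r²−h²) = √(12²−11.1²) = 4.560; After the difference (first − rest): starting from the 17.5×12 cube, the r=12 sphere at (-1.5, 0.5) partially overlaps it — only the 9.81 mm² overlap (of its 58.80 mm²) is removed, clipping the outline — 1 connected region. The result has 1 disconnected region.

1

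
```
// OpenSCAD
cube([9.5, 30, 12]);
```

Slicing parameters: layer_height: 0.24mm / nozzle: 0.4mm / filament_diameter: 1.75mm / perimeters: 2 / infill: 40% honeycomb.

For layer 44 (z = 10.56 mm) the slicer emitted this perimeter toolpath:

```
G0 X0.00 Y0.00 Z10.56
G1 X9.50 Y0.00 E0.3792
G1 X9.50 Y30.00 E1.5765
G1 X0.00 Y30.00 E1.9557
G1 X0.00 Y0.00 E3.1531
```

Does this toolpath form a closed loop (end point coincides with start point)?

yes

Start point (G0): (0.00, 0.00). End point (last G1): the path returns to the start — closed.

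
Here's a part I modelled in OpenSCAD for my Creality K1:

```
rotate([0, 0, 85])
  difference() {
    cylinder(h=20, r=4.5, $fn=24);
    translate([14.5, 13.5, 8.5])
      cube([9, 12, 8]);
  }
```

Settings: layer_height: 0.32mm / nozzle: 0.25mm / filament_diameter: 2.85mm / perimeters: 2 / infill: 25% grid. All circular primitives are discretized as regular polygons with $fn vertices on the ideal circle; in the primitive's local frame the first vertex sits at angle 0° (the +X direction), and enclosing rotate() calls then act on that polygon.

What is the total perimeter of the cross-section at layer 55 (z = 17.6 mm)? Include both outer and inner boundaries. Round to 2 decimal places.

28.19 mm

At z = 17.6 mm: the cylinder: section is a regular 24-gon, circumradius r=4.5 (perimeter = 2·24·4.500·sin(180°/24) = 28.19 mm); the cube at (14.5, 13.5) does not reach this height (z outside [8.5, 16.5]); Taking the first minus the rest: none of the subtracted shapes is present at this height, so the r=4.5 cylinder is unchanged — boundary = 28.19 mm; (rotated 85° about Z; rotation is an isometry so areas/perimeters/island counts are preserved). Overall, the cross-section is a single solid region. Total boundary length (outer) = 28.19 mm.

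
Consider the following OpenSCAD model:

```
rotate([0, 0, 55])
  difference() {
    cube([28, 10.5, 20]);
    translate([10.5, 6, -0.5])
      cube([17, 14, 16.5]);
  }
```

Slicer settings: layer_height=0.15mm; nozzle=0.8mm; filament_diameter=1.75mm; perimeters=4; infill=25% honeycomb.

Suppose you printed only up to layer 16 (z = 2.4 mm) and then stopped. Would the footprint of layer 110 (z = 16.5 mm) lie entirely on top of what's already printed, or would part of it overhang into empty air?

Compare the two slices. At z = 2.4: the cube (footprint 28×10.5) is included at this height (area 294.00 mm²); the cube at (10.5, 6) is present — its section is the full 17×14 rectangle (area 238.00 mm²); Taking the first minus the rest: starting from the 28×10.5 cube (294.00 mm²), the 17×14 cube at (10.5, 6) partially overlaps it — only the 76.50 mm² overlap (of its 238.00 mm²) is removed, clipping the outline — area = 217.50 mm²; (rotated 55° about Z; rotation is an isometry so areas/perimeters/island counts are preserved). At z = 16.5: the cube is present — its section is the full 28×10.5 rectangle (area 294.00 mm²); the cube at (10.5, 6) does not reach this height (z outside [-0.5, 16]); Taking the first minus the rest: none of the subtracted shapes is present at this height, so the 28×10.5 cube is unchanged — area = 294.00 mm²; (rotated 55° about Z; rotation is an isometry so areas/perimeters/island counts are preserved). Checking containment: at z = 16.5 the cross-section extends beyond the z = 2.4 cross-section by about 76.50 mm².

part overhangs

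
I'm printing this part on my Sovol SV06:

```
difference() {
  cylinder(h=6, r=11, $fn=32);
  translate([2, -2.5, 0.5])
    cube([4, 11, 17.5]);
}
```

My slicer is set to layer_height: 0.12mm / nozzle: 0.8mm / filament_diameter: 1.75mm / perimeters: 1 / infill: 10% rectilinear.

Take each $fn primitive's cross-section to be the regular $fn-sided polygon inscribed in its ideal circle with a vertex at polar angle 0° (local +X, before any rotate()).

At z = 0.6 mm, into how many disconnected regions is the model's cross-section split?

1

At z = 0.6 mm: the r=11 cylinder gives a regular 32-gon of circumradius 11 (constant along its height); the cube at (2, -2.5) (footprint 4×11) is included at this height; After the difference (first − rest): starting from the r=11 cylinder, the 4×11 cube at (2, -2.5) lies wholly inside it (removes its full 44.00 mm² and its 30.00 mm outline becomes a hole wall) — 1 connected region with 1 hole. The result has 1 disconnected region.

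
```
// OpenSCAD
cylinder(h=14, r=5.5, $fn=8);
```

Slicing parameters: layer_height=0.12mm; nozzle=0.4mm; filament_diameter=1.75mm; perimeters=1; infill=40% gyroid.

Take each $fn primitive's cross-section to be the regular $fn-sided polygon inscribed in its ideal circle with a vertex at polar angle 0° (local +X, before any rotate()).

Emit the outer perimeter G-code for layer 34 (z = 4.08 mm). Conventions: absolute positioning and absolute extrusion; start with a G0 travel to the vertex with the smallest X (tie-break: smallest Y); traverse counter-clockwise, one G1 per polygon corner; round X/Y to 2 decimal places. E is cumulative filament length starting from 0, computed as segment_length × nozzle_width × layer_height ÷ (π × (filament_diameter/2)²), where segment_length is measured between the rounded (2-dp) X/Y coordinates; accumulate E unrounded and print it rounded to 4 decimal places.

At z = 4.08 mm: the cylinder: section is a regular 8-gon, circumradius r=5.5. The outline is a single polygon with 8 vertices. Extrusion per mm of travel: 0.4 × 0.12 / (π × 0.875²) = 0.019956. Accumulating E over each segment gives final E = 0.6721.

G0 X-5.50 Y0.00 Z4.08
G1 X-3.89 Y-3.89 E0.0840
G1 X0.00 Y-5.50 E0.1680
G1 X3.89 Y-3.89 E0.2520
G1 X5.50 Y0.00 E0.3361
G1 X3.89 Y3.89 E0.4201
G1 X0.00 Y5.50 E0.5041
G1 X-3.89 Y3.89 E0.5881
G1 X-5.50 Y0.00 E0.6721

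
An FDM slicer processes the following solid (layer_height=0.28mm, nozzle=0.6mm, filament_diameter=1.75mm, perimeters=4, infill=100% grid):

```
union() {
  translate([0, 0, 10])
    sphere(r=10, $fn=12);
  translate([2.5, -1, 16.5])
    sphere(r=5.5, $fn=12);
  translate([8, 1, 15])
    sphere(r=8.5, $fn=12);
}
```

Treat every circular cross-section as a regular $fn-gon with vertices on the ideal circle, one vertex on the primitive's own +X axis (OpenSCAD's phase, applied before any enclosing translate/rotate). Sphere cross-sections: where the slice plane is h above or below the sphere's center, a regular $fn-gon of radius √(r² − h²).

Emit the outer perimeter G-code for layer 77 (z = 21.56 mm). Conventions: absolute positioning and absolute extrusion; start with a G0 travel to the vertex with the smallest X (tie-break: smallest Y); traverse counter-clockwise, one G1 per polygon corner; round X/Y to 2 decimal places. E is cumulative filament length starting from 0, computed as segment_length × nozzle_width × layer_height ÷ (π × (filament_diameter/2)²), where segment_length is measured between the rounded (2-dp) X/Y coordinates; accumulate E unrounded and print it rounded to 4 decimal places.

G0 X0.34 Y-1.00 Z21.56
G1 X0.63 Y-2.08 E0.0781
G1 X1.42 Y-2.87 E0.1561
G1 X2.50 Y-3.16 E0.2342
G1 X3.58 Y-2.87 E0.3124
G1 X4.03 Y-2.41 E0.3573
G1 X5.30 Y-3.68 E0.4827
G1 X8.00 Y-4.41 E0.6781
G1 X10.70 Y-3.68 E0.8735
G1 X12.68 Y-1.70 E1.0690
G1 X13.41 Y1.00 E1.2644
G1 X12.68 Y3.70 E1.4598
G1 X10.70 Y5.68 E1.6553
G1 X8.00 Y6.41 E1.8507
G1 X5.30 Y5.68 E2.0460
G1 X3.32 Y3.70 E2.2416
G1 X2.63 Y1.12 E2.4282
G1 X2.50 Y1.16 E2.4377
G1 X1.42 Y0.87 E2.5158
G1 X0.63 Y0.08 E2.5938
G1 X0.34 Y-1.00 E2.6719

At z = 21.56 mm: the sphere is not intersected at this z (|z−center|=11.560 > r=10); the sphere at (2.5, -1): section is a regular 12-gon, circumradius = √(r²−h²) = √(5.5²−5.06²) = 2.156; the sphere at (8, 1): section is a regular 12-gon, circumradius = √(r²−h²) = √(8.5²−6.56²) = 5.405; Merging all regions: the regions partially overlap (shared area 4.14 mm²), so overlapping operands fuse into one piece — 1 connected region. The outline is a single polygon with 20 vertices. Extrusion per mm of travel: 0.6 × 0.28 / (π × 0.875²) = 0.069846. Accumulating E over each segment gives final E = 2.6719.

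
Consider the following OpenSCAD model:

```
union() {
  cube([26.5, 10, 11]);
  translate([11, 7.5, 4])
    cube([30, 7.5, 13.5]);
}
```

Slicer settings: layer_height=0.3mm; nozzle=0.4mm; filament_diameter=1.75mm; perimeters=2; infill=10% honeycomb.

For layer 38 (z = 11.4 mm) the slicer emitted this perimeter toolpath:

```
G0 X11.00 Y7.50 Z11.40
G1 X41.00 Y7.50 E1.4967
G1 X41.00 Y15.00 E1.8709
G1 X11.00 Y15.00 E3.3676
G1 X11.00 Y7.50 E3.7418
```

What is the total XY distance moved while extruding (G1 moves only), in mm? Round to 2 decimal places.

Sum the Euclidean lengths of each G1 segment: total = 75.00 mm.

75.00 mm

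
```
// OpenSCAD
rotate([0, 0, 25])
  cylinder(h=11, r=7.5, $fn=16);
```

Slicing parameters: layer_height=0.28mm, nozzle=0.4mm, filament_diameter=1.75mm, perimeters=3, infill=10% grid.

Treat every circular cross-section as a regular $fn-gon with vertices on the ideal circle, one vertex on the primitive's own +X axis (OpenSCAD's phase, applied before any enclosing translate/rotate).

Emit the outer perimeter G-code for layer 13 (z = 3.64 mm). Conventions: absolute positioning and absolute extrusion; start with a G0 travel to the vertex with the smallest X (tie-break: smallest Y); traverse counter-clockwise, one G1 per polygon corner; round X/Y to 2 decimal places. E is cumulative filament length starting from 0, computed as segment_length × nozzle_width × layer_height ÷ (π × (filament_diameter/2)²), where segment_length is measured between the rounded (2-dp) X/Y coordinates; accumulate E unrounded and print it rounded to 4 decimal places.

G0 X-7.49 Y-0.33 Z3.64
G1 X-6.80 Y-3.17 E0.1361
G1 X-5.07 Y-5.53 E0.2723
G1 X-2.57 Y-7.05 E0.4086
G1 X0.33 Y-7.49 E0.5452
G1 X3.17 Y-6.80 E0.6813
G1 X5.53 Y-5.07 E0.8175
G1 X7.05 Y-2.57 E0.9537
G1 X7.49 Y0.33 E1.0903
G1 X6.80 Y3.17 E1.2264
G1 X5.07 Y5.53 E1.3627
G1 X2.57 Y7.05 E1.4989
G1 X-0.33 Y7.49 E1.6355
G1 X-3.17 Y6.80 E1.7716
G1 X-5.53 Y5.07 E1.9078
G1 X-7.05 Y2.57 E2.0441
G1 X-7.49 Y-0.33 E2.1807

At z = 3.64 mm: the cylinder: section is a regular 16-gon, circumradius r=7.5; (whole slice rotated 25° about Z — lengths, areas and connectivity unchanged). The outline is a single polygon with 16 vertices. Extrusion per mm of travel: 0.4 × 0.28 / (π × 0.875²) = 0.046564. Accumulating E over each segment gives final E = 2.1807.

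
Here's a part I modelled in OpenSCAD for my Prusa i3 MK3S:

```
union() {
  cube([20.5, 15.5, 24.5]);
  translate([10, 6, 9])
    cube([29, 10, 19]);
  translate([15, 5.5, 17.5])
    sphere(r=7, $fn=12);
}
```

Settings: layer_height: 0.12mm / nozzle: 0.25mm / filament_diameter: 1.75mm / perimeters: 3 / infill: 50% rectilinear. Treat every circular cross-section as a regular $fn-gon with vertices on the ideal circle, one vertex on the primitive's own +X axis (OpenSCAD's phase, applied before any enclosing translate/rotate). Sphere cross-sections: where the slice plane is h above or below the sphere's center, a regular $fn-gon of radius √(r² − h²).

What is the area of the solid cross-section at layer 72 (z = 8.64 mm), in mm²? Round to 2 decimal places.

317.75 mm²

At z = 8.64 mm: the 20.5×15.5 cube contributes its full rectangle (area 317.75 mm²); the cube at (10, 6) is absent (z outside [9, 28]); the sphere at (15, 5.5) is not intersected at this z (|z−center|=8.860 > r=7); Combining (union): only the 20.5×15.5 cube is present, so the union is just that shape — area = 317.75 mm². Overall, the cross-section is a single solid region. Net area = 317.75 mm².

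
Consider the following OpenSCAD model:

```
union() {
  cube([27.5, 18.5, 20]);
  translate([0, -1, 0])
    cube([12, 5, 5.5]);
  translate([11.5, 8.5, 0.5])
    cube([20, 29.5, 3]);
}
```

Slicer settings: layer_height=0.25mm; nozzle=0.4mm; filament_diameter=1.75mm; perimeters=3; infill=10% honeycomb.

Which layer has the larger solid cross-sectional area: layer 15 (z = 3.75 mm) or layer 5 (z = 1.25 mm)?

Layer 15 (z = 3.75): the 27.5×18.5 cube contributes its full rectangle (area 508.75 mm²); the cube at (0, -1) (footprint 12×5) is included at this height (area 60.00 mm²); the cube at (11.5, 8.5) does not reach this height (z outside [0.5, 3.5]); Taking the union: the regions partially overlap — summed areas 568.75 mm² minus the doubly-counted overlap 48.00 mm² gives 520.75 mm² — area = 520.75 mm². So its area = 520.75 mm². Layer 5 (z = 1.25): the cube (footprint 27.5×18.5) is included at this height (area 508.75 mm²); the 12×5 cube at (0, -1) contributes its full rectangle (area 60.00 mm²); the cube at (11.5, 8.5) (footprint 20×29.5) is included at this height (area 590.00 mm²); Taking the union: the regions partially overlap — summed areas 1158.75 mm² minus the doubly-counted overlap 208.00 mm² gives 950.75 mm² — area = 950.75 mm². So its area = 950.75 mm². Layer 5 is larger (950.75 vs 520.75 mm²).

layer 5 (z = 1.25 mm)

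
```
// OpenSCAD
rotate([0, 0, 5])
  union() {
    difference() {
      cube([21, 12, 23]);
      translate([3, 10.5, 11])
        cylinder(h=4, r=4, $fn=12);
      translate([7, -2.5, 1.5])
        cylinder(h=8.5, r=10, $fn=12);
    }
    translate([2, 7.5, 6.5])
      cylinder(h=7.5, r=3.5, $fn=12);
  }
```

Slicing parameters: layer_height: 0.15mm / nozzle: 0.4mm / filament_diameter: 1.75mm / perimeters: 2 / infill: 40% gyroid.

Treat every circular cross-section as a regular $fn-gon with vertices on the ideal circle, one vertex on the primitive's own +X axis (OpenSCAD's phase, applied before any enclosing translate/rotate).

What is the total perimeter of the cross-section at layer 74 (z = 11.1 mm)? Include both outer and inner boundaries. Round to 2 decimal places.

At z = 11.1 mm: the 21×12 cube contributes its full rectangle (perimeter 66.00 mm); the r=4 cylinder at (3, 10.5) gives a regular 12-gon of circumradius 4 (constant along its height) (perimeter = 2·12·4.000·sin(180°/12) = 24.85 mm); the cylinder at (7, -2.5) does not reach this height (z outside [1.5, 10]); Subtracting the remaining from the first: starting from the 21×12 cube, the r=4 cylinder at (3, 10.5) partially overlaps it — only the 32.63 mm² overlap (of its 48.00 mm²) is removed, clipping the outline — boundary = 66.69 mm; the cylinder at (2, 7.5): section is a regular 12-gon, circumradius r=3.5 (perimeter = 2·12·3.500·sin(180°/12) = 21.74 mm); Taking the union: the regions partially overlap (shared area 12.63 mm²), so the edge portions inside another operand are dropped and the merged outline is re-measured after clipping — boundary = 71.23 mm; (whole slice rotated 5° about Z — lengths, areas and connectivity unchanged). Overall, the cross-section is a single solid region. Total boundary length (outer) = 71.23 mm.

71.23 mm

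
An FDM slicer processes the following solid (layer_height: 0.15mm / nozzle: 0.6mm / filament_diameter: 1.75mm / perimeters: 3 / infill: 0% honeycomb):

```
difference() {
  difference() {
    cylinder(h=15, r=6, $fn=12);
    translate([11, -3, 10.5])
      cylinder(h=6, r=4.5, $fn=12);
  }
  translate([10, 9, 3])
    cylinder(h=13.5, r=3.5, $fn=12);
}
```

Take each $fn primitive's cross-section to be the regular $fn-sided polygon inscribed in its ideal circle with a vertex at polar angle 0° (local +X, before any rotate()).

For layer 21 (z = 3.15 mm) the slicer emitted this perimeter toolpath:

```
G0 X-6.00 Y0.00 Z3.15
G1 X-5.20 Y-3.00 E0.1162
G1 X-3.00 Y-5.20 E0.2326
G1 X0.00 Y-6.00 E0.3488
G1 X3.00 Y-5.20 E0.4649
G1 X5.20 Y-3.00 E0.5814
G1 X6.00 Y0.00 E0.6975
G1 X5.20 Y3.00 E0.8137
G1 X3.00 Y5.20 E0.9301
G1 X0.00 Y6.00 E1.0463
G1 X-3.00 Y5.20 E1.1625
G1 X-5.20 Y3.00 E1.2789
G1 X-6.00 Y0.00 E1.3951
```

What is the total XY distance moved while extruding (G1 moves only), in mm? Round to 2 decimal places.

Sum the Euclidean lengths of each G1 segment: total = 37.28 mm.

37.28 mm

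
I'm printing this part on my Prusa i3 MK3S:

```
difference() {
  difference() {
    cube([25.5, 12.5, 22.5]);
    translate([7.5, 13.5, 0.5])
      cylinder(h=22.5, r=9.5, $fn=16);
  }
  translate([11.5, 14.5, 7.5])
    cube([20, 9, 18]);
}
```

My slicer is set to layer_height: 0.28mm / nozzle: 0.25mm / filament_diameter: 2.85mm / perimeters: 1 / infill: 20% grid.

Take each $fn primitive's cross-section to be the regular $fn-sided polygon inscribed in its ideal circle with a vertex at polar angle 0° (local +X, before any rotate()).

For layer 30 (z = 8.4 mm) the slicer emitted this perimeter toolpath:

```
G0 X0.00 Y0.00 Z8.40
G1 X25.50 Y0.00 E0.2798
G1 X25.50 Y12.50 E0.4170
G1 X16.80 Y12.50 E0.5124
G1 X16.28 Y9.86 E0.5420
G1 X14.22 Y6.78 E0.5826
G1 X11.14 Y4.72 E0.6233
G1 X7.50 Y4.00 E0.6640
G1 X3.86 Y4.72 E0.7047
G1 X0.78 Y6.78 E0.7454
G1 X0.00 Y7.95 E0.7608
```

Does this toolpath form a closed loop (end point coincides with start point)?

no

Start point (G0): (0.00, 0.00). End point (last G1): the path does not return to the start — open.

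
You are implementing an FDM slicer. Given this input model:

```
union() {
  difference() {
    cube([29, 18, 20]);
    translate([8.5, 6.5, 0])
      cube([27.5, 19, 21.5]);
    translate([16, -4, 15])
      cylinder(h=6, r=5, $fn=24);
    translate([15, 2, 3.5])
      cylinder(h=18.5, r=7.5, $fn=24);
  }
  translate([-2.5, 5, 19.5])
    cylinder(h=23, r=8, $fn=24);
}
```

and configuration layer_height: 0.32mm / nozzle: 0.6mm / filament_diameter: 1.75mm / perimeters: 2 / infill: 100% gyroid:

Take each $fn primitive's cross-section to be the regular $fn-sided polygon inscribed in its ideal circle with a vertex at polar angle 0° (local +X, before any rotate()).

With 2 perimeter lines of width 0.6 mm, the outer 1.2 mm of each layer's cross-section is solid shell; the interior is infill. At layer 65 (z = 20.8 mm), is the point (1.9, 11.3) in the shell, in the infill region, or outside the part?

shell

At z = 20.8 mm: the cube is not intersected at this z (z outside [0, 20]); the cube at (8.5, 6.5) (footprint 27.5×19) is included at this height; the cylinder at (16, -4): section is a regular 24-gon, circumradius r=5; the cylinder at (15, 2): section is a regular 24-gon, circumradius r=7.5; After the difference (first − rest): the first operand is absent here, so nothing remains; the cylinder at (-2.5, 5): section is a regular 24-gon, circumradius r=8; Taking the union: only the r=8 cylinder at (-2.5, 5) is present, so the union is just that shape — 1 connected region. Overall, the cross-section is a single solid region. The nearest boundary edge runs (3.16, 10.66)→(1.50, 11.93); distance from the point to it = 0.25 mm. The point is inside the cross-section, 0.25 mm from the nearest boundary — within the 1.2 mm shell band (2 × 0.6).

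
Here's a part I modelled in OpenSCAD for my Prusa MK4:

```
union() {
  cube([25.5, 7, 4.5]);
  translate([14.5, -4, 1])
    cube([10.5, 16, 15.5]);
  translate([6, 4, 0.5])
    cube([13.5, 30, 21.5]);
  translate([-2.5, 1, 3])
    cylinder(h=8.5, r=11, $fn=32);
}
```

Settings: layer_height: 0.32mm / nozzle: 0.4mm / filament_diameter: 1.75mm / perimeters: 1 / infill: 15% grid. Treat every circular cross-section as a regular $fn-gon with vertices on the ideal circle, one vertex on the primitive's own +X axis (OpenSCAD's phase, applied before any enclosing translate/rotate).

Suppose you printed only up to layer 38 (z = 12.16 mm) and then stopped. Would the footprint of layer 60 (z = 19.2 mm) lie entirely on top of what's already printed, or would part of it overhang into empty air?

Compare the two slices. At z = 12.16: the cube is not intersected at this z (z outside [0, 4.5]); the 10.5×16 cube at (14.5, -4) contributes its full rectangle (area 168.00 mm²); the cube at (6, 4) (footprint 13.5×30) is included at this height (area 405.00 mm²); the cylinder at (-2.5, 1) is absent (z outside [3, 11.5]); Taking the union: the regions partially overlap — summed areas 573.00 mm² minus the doubly-counted overlap 40.00 mm² gives 533.00 mm² — area = 533.00 mm². At z = 19.2: the cube is not intersected at this z (z outside [0, 4.5]); the cube at (14.5, -4) is absent (z outside [1, 16.5]); the cube at (6, 4) (footprint 13.5×30) is included at this height (area 405.00 mm²); the cylinder at (-2.5, 1) is absent (z outside [3, 11.5]); Taking the union: only the 13.5×30 cube at (6, 4) is present, so the union is just that shape — area = 405.00 mm². Checking containment: the cross-section at z = 19.2 is a subset of the cross-section at z = 12.16.

entirely on top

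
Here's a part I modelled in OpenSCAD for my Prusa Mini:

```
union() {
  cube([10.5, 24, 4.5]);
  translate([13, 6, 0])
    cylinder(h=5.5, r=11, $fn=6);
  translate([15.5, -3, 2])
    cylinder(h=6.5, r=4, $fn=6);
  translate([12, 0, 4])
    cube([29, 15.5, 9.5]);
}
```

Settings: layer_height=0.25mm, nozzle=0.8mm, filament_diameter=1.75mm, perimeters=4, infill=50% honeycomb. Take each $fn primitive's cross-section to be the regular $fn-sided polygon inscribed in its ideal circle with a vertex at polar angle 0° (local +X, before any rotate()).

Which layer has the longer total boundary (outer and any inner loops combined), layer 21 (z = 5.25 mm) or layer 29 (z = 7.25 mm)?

layer 21 (z = 5.25 mm)

Layer 21 (z = 5.25): the cube is not intersected at this z (z outside [0, 4.5]); the r=11 cylinder at (13, 6) gives a regular 6-gon of circumradius 11 (constant along its height) (perimeter = 2·6·11.000·sin(180°/6) = 66.00 mm); the r=4 cylinder at (15.5, -3) gives a regular 6-gon of circumradius 4 (constant along its height) (perimeter = 2·6·4.000·sin(180°/6) = 24.00 mm); the cube at (12, 0) (footprint 29×15.5) is included at this height (perimeter 89.00 mm); Merging all regions: the regions partially overlap (shared area 173.81 mm²), so the edge portions inside another operand are dropped and the merged outline is re-measured after clipping — boundary = 110.64 mm. So its perimeter = 110.64 mm. Layer 29 (z = 7.25): the cube is absent (z outside [0, 4.5]); the cylinder at (13, 6) is not intersected at this z (z outside [0, 5.5]); the r=4 cylinder at (15.5, -3) gives a regular 6-gon of circumradius 4 (constant along its height) (perimeter = 2·6·4.000·sin(180°/6) = 24.00 mm); the cube at (12, 0) is present — its section is the full 29×15.5 rectangle (perimeter 89.00 mm); Taking the union: the regions partially overlap (shared area 1.98 mm²), so the edge portions inside another operand are dropped and the merged outline is re-measured after clipping — boundary = 103.39 mm. So its perimeter = 103.39 mm. Layer 21 is larger (110.64 vs 103.39 mm).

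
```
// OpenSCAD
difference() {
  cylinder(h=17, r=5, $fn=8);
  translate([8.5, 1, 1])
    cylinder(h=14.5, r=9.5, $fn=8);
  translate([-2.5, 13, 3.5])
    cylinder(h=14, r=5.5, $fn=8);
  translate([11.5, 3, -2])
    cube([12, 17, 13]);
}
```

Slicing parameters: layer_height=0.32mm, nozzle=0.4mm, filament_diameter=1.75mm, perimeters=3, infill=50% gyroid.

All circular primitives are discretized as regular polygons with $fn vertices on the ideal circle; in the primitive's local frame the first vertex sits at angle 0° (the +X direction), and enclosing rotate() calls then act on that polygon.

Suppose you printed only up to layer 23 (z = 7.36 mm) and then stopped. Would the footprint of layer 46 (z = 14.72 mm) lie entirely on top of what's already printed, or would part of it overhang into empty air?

Compare the two slices. At z = 7.36: the r=5 cylinder contributes a regular 8-gon of circumradius 5 (area = (8/2)·5.000²·sin(360°/8) = 70.71 mm²); the cylinder at (8.5, 1): section is a regular 8-gon, circumradius r=9.5 (area = (8/2)·9.500²·sin(360°/8) = 255.27 mm²); the r=5.5 cylinder at (-2.5, 13) gives a regular 8-gon of circumradius 5.5 (constant along its height) (area = (8/2)·5.500²·sin(360°/8) = 85.56 mm²); the cube at (11.5, 3) (footprint 12×17) is included at this height (area 204.00 mm²); After the difference (first − rest): starting from the r=5 cylinder (70.71 mm²), the r=9.5 cylinder at (8.5, 1) partially overlaps it — only the 35.05 mm² overlap (of its 255.27 mm²) is removed, clipping the outline; the r=5.5 cylinder at (-2.5, 13) misses the remaining region (no effect); the 12×17 cube at (11.5, 3) misses the remaining region (no effect) — area = 35.66 mm². At z = 14.72: the cylinder: section is a regular 8-gon, circumradius r=5 (area = (8/2)·5.000²·sin(360°/8) = 70.71 mm²); the r=9.5 cylinder at (8.5, 1) contributes a regular 8-gon of circumradius 9.5 (area = (8/2)·9.500²·sin(360°/8) = 255.27 mm²); the r=5.5 cylinder at (-2.5, 13) gives a regular 8-gon of circumradius 5.5 (constant along its height) (area = (8/2)·5.500²·sin(360°/8) = 85.56 mm²); the cube at (11.5, 3) is not intersected at this z (z outside [-2, 11]); Subtracting the remaining from the first: starting from the r=5 cylinder (70.71 mm²), the r=9.5 cylinder at (8.5, 1) partially overlaps it — only the 35.05 mm² overlap (of its 255.27 mm²) is removed, clipping the outline; the r=5.5 cylinder at (-2.5, 13) misses the remaining region (no effect) — area = 35.66 mm². Checking containment: the cross-section at z = 14.72 is a subset of the cross-section at z = 7.36.

entirely on top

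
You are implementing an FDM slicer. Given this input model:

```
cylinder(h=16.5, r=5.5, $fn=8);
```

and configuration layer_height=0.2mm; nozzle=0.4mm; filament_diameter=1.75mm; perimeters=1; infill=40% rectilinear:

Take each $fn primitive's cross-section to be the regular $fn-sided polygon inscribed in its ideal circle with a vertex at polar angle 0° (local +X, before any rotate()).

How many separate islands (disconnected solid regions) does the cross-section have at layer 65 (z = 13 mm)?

At z = 13 mm: the r=5.5 cylinder gives a regular 8-gon of circumradius 5.5 (constant along its height). Overall, the cross-section is a single solid region. Island count = 1.

1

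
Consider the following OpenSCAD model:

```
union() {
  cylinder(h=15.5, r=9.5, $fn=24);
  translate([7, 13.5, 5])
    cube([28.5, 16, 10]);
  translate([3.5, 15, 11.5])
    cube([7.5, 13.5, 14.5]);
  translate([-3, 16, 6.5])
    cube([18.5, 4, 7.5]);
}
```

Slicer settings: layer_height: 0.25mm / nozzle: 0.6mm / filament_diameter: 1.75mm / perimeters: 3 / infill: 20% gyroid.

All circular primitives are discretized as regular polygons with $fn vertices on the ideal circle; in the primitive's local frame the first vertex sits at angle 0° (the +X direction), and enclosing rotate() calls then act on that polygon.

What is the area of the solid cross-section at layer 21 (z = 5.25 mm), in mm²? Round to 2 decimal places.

At z = 5.25 mm: the r=9.5 cylinder contributes a regular 24-gon of circumradius 9.5 (area = (24/2)·9.500²·sin(360°/24) = 280.30 mm²); the cube at (7, 13.5) (footprint 28.5×16) is included at this height (area 456.00 mm²); the cube at (3.5, 15) is absent (z outside [11.5, 26]); the cube at (-3, 16) is absent (z outside [6.5, 14]); Combining (union): the 2 present regions are separate (no shared area or edge), so areas and boundary lengths simply add and each stays a separate island — area = 736.30 mm². Overall, the cross-section has 2 separate islands. Net area = 736.30 mm².

736.30 mm²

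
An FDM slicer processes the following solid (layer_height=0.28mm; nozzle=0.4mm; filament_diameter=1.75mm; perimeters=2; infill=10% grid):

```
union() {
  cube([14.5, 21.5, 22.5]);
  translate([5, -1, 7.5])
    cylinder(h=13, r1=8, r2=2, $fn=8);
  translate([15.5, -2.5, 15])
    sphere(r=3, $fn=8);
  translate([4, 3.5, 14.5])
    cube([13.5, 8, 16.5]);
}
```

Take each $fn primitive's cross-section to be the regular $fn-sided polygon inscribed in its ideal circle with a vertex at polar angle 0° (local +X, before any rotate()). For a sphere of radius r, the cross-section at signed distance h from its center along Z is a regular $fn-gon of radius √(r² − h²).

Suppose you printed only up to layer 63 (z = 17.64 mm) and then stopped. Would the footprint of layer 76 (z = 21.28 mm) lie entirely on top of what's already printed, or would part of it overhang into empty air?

Compare the two slices. At z = 17.64: the cube is present — its section is the full 14.5×21.5 rectangle (area 311.75 mm²); the cone at (5, -1) contributes a regular 8-gon of circumradius 3.320 (interpolated between r1=8 and r2=2 at t=0.780) (area = (8/2)·3.320²·sin(360°/8) = 31.18 mm²); the sphere at (15.5, -2.5): section is a regular 8-gon, circumradius = √(r²−h²) = √(3²−2.64²) = 1.425 (area = (8/2)·1.425²·sin(360°/8) = 5.74 mm²); the cube at (4, 3.5) (footprint 13.5×8) is included at this height (area 108.00 mm²); Combining (union): the regions partially overlap — summed areas 456.67 mm² minus the doubly-counted overlap 93.36 mm² gives 363.31 mm² — area = 363.31 mm². At z = 21.28: the cube is present — its section is the full 14.5×21.5 rectangle (area 311.75 mm²); the cone at (5, -1) is absent (z outside [7.5, 20.5]); the sphere at (15.5, -2.5) is not intersected at this z (|z−center|=6.280 > r=3); the 13.5×8 cube at (4, 3.5) contributes its full rectangle (area 108.00 mm²); Merging all regions: the regions partially overlap — summed areas 419.75 mm² minus the doubly-counted overlap 84.00 mm² gives 335.75 mm² — area = 335.75 mm². Checking containment: the cross-section at z = 21.28 is a subset of the cross-section at z = 17.64.

entirely on top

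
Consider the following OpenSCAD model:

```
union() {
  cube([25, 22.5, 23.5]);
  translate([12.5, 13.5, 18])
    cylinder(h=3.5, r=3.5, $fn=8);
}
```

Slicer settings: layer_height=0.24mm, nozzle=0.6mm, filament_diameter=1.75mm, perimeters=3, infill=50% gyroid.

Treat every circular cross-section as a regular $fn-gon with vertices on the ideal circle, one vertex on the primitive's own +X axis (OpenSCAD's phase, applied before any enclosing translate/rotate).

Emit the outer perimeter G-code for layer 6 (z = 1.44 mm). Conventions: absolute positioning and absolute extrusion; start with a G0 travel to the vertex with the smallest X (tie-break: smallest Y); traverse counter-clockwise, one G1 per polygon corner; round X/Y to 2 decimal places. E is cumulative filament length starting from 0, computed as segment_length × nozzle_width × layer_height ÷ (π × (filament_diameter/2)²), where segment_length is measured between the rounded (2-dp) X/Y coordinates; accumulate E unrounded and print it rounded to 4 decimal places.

G0 X0.00 Y0.00 Z1.44
G1 X25.00 Y0.00 E1.4967
G1 X25.00 Y22.50 E2.8437
G1 X0.00 Y22.50 E4.3404
G1 X0.00 Y0.00 E5.6875

At z = 1.44 mm: the 25×22.5 cube contributes its full rectangle; the cylinder at (12.5, 13.5) does not reach this height (z outside [18, 21.5]); Combining (union): only the 25×22.5 cube is present, so the union is just that shape — 1 connected region. The outline is a single polygon with 4 vertices. Extrusion per mm of travel: 0.6 × 0.24 / (π × 0.875²) = 0.059868. Accumulating E over each segment gives final E = 5.6875.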